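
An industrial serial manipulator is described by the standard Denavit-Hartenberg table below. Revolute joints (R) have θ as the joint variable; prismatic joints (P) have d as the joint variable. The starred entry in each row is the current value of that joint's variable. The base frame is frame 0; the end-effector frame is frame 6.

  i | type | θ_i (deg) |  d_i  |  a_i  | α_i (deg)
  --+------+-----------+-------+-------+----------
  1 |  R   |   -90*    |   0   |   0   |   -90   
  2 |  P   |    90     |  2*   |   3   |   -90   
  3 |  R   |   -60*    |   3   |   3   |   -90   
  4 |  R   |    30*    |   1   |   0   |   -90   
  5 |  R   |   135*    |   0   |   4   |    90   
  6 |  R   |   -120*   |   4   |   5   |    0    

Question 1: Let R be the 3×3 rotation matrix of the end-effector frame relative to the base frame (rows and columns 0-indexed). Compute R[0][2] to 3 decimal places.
0.884

End-effector z-axis (col 2 of R) = (0.8839,-0.3536,0.3062)
R[0][2] = 0.8839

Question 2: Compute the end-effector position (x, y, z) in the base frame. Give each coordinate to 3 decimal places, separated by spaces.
after link 1: o_1 = (0.0000, 0.0000, 0.0000)
after link 2: o_2 = (2.0000, -0.0000, -3.0000)
after link 3: o_3 = (4.5981, 3.0000, -4.5000)
after link 4: o_4 = (4.0981, 3.0000, -5.3660)
after link 5: o_5 = (3.3910, 4.4142, -1.6918)
after link 6: o_6 = (9.2434, 5.8661, -3.8460)

9.243 5.866 -3.846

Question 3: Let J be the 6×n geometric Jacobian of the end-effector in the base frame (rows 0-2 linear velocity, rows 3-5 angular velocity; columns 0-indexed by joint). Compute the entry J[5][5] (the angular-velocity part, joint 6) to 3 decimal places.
axis z_5 = (0.8839,-0.3536,0.3062); lever o_n−o_5 = (5.8525,1.4519,-2.1542)
cross product → J_v[:, 5] = (0.3171,3.6960,3.3525)
J_ω[:, 5] = z_5
entry J[5][5] = 0.3062

0.306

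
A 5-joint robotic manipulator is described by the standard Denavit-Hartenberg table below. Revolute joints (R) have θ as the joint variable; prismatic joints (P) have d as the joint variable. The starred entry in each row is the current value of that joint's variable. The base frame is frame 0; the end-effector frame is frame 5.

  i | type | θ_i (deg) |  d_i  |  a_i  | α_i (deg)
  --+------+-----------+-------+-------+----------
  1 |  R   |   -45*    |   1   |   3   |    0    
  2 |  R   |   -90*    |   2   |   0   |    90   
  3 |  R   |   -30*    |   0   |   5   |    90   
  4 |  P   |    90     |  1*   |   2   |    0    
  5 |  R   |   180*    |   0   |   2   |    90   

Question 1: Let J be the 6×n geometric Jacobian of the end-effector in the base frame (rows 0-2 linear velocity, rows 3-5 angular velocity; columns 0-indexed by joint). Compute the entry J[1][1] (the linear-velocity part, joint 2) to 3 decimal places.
-2.708

axis z_1 = (0.0000,0.0000,1.0000); lever o_n−o_1 = (-2.7083,-2.7083,-1.3660)
cross product → J_v[:, 1] = (2.7083,-2.7083,0.0000)
J_ω[:, 1] = z_1
entry J[1][1] = -2.7083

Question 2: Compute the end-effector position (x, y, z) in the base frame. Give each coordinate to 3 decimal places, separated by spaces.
-0.587 -4.830 -0.366

after link 1: o_1 = (2.1213, -2.1213, 1.0000)
after link 2: o_2 = (2.1213, -2.1213, 3.0000)
after link 3: o_3 = (-0.9405, -5.1832, 0.5000)
after link 4: o_4 = (-2.0012, -3.4154, -0.3660)
after link 5: o_5 = (-0.5870, -4.8296, -0.3660)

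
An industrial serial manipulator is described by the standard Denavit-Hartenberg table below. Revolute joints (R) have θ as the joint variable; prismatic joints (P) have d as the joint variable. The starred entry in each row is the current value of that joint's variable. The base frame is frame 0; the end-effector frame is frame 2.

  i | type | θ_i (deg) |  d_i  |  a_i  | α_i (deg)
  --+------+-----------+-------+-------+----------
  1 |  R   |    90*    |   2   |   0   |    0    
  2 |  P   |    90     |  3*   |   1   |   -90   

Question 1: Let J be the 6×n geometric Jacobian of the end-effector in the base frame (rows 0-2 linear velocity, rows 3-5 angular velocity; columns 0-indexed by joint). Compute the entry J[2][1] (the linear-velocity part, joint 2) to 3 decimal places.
1.000

prismatic axis z_1 = (0.0000,0.0000,1.0000)
J_v[:, 1] = z_1; J_ω[:, 1] = (0,0,0)
entry J[2][1] = 1.0000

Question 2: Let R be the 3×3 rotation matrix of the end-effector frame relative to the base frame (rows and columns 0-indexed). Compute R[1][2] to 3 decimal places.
End-effector z-axis (col 2 of R) = (-0.0000,-1.0000,0.0000)
R[1][2] = -1.0000

-1.000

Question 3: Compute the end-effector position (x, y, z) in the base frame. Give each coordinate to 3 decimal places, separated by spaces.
-1.000 0.000 5.000

after link 1: o_1 = (0.0000, 0.0000, 2.0000)
after link 2: o_2 = (-1.0000, 0.0000, 5.0000)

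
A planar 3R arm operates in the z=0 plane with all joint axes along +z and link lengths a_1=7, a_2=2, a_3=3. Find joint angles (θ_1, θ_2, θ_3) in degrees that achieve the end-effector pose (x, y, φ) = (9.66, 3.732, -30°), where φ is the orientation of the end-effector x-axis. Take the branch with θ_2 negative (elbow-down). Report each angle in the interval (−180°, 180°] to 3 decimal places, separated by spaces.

wrist centre = target − a_3·(cos φ, sin φ) = (7.0619, 5.2320)
cos θ_2 = (77.2446−7²−2²)/(2·7·2) = 0.8659; θ_2 = -30.0169° (elbow-down)
β = atan2(5.2320,7.0619) = 36.5338°; ψ = atan2(-1.0005,8.7318) = -6.5366°
θ_1 = β − ψ = 43.0704°
θ_3 = φ − θ_1 − θ_2 = -43.0536° (wrapped to (-180°,180°])

43.070 -30.017 -43.054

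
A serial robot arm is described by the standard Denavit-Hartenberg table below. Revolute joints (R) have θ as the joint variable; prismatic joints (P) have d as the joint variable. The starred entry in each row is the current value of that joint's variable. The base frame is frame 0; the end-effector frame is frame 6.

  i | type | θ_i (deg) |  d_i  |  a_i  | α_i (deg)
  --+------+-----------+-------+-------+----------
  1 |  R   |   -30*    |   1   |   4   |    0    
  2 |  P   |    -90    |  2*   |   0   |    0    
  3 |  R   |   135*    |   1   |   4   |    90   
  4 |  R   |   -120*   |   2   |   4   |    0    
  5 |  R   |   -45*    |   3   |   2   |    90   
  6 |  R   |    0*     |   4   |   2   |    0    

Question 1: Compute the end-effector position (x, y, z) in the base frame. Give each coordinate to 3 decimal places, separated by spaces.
1.958 -7.580 3.364

after link 1: o_1 = (3.4641, -2.0000, 1.0000)
after link 2: o_2 = (3.4641, -2.0000, 3.0000)
after link 3: o_3 = (7.3278, -0.9647, 4.0000)
after link 4: o_4 = (5.9136, -3.4142, 0.5359)
after link 5: o_5 = (4.8240, -6.8120, 0.0183)
after link 6: o_6 = (1.9580, -7.5799, 3.3643)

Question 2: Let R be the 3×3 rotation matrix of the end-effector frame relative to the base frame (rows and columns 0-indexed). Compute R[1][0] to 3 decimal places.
-0.250

End-effector x-axis (col 0 of R) = (-0.9330,-0.2500,-0.2588)
R[1][0] = -0.2500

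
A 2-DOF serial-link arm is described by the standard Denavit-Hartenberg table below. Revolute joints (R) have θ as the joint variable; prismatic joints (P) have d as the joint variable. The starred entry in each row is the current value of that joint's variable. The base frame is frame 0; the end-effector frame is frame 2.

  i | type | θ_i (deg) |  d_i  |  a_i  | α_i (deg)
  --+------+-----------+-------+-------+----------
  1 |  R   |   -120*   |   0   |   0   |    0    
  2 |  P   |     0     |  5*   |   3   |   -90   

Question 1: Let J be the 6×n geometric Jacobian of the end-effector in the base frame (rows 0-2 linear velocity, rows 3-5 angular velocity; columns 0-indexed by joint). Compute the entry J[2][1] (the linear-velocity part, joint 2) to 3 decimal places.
1.000

prismatic axis z_1 = (0.0000,0.0000,1.0000)
J_v[:, 1] = z_1; J_ω[:, 1] = (0,0,0)
entry J[2][1] = 1.0000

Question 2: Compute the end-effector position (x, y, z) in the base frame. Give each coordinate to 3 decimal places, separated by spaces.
after link 1: o_1 = (0.0000, 0.0000, 0.0000)
after link 2: o_2 = (-1.5000, -2.5981, 5.0000)

-1.500 -2.598 5.000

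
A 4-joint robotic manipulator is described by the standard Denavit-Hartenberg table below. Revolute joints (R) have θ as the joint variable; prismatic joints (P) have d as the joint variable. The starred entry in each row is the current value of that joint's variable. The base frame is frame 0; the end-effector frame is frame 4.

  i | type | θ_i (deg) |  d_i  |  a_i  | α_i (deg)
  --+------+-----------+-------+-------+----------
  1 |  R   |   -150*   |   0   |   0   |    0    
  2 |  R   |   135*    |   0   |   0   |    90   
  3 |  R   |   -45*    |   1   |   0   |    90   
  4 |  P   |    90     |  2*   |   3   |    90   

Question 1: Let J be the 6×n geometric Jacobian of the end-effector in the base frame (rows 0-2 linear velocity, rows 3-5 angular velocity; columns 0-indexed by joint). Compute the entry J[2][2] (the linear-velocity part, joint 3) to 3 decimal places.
axis z_2 = (-0.2588,-0.9659,0.0000); lever o_n−o_2 = (-2.4013,-3.4977,-1.4142)
cross product → J_v[:, 2] = (1.3660,-0.3660,-1.4142)
J_ω[:, 2] = z_2
entry J[2][2] = -1.4142

-1.414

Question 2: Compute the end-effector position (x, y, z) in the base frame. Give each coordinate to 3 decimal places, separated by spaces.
-2.401 -3.498 -1.414

after link 1: o_1 = (0.0000, 0.0000, 0.0000)
after link 2: o_2 = (0.0000, 0.0000, 0.0000)
after link 3: o_3 = (-0.2588, -0.9659, 0.0000)
after link 4: o_4 = (-2.4013, -3.4977, -1.4142)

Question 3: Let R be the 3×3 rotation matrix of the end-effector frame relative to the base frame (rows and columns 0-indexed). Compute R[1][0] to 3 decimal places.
-0.966

End-effector x-axis (col 0 of R) = (-0.2588,-0.9659,0.0000)
R[1][0] = -0.9659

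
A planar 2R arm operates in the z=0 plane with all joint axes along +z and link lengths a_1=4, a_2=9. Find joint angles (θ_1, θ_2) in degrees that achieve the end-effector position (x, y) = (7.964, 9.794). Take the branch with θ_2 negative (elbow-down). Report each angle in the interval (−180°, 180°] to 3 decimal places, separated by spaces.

cos θ_2 = (159.3477−4²−9²)/(2·4·9) = 0.8659; θ_2 = -30.0097° (elbow-down)
β = atan2(9.7940,7.9640) = 50.8837°; ψ = atan2(-4.5013,11.7935) = -20.8908°
θ_1 = β − ψ = 71.7745°

71.774 -30.010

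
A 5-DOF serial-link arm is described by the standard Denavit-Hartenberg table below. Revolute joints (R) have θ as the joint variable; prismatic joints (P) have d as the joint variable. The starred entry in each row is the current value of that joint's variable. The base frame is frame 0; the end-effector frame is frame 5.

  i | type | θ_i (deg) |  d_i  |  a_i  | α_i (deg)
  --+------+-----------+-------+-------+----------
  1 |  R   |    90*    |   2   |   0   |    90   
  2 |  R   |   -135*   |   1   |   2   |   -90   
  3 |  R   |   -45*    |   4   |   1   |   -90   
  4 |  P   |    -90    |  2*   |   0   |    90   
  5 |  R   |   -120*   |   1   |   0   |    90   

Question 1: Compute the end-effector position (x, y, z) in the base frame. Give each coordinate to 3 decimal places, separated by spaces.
-0.414 0.414 -3.243

after link 1: o_1 = (0.0000, 0.0000, 2.0000)
after link 2: o_2 = (1.0000, -1.4142, 0.5858)
after link 3: o_3 = (1.7071, 0.9142, -2.7426)
after link 4: o_4 = (0.2929, -0.0858, -3.7426)
after link 5: o_5 = (-0.4142, 0.4142, -3.2426)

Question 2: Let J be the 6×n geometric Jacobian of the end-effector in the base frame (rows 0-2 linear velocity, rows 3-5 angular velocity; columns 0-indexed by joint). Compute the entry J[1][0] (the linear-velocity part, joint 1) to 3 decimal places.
-0.414

axis z_0 = ẑ; lever o_n−o_0 = (-0.4142,0.4142,-3.2426)
cross product → J_v[:, 0] = (-0.4142,-0.4142,0.0000)
J_ω[:, 0] = z_0
entry J[1][0] = -0.4142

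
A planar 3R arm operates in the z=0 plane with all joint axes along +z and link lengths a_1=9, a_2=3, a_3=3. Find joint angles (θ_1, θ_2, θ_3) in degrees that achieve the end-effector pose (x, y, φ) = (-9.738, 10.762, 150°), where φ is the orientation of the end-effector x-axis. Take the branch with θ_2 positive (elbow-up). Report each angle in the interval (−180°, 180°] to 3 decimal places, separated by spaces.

wrist centre = target − a_3·(cos φ, sin φ) = (-7.1399, 9.2620)
cos θ_2 = (136.7632−9²−3²)/(2·9·3) = 0.8660; θ_2 = 30.0047° (elbow-up)
β = atan2(9.2620,-7.1399) = 127.6280°; ψ = atan2(1.5002,11.5980) = 7.3704°
θ_1 = β − ψ = 120.2577°
θ_3 = φ − θ_1 − θ_2 = -0.2624° (wrapped to (-180°,180°])

120.258 30.005 -0.262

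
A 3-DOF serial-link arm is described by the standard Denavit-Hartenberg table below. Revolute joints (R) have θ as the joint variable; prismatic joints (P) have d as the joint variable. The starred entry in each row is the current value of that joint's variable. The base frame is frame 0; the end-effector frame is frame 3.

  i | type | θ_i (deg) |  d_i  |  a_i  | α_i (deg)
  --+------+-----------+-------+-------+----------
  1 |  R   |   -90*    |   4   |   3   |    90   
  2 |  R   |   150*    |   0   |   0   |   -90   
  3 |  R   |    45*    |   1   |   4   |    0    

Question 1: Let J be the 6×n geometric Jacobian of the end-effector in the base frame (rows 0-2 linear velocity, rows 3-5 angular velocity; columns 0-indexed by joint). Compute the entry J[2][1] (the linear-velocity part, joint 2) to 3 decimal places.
axis z_1 = (-1.0000,-0.0000,0.0000); lever o_n−o_1 = (2.8284,2.9495,0.5482)
cross product → J_v[:, 1] = (-0.0000,0.5482,-2.9495)
J_ω[:, 1] = z_1
entry J[2][1] = -2.9495

-2.949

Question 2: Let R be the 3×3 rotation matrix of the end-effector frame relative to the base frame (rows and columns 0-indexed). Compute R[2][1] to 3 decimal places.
End-effector y-axis (col 1 of R) = (0.7071,-0.6124,-0.3536)
R[2][1] = -0.3536

-0.354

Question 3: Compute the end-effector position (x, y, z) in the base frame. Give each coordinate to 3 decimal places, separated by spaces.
2.828 -0.051 4.548

after link 1: o_1 = (0.0000, -3.0000, 4.0000)
after link 2: o_2 = (0.0000, -3.0000, 4.0000)
after link 3: o_3 = (2.8284, -0.0505, 4.5482)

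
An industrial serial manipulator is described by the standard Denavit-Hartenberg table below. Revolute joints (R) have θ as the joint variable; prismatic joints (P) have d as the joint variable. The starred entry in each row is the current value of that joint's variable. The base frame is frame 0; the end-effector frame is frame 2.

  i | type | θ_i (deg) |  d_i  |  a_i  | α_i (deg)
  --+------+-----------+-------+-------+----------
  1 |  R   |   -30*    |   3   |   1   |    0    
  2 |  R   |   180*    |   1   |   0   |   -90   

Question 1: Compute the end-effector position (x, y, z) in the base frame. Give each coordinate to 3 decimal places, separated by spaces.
after link 1: o_1 = (0.8660, -0.5000, 3.0000)
after link 2: o_2 = (0.8660, -0.5000, 4.0000)

0.866 -0.500 4.000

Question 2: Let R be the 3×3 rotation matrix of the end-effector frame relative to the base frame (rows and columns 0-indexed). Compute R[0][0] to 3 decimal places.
End-effector x-axis (col 0 of R) = (-0.8660,0.5000,0.0000)
R[0][0] = -0.8660

-0.866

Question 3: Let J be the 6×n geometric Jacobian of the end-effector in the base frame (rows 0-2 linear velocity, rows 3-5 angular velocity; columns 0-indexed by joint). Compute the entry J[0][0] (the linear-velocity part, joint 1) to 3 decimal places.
0.500

axis z_0 = ẑ; lever o_n−o_0 = (0.8660,-0.5000,4.0000)
cross product → J_v[:, 0] = (0.5000,0.8660,-0.0000)
J_ω[:, 0] = z_0
entry J[0][0] = 0.5000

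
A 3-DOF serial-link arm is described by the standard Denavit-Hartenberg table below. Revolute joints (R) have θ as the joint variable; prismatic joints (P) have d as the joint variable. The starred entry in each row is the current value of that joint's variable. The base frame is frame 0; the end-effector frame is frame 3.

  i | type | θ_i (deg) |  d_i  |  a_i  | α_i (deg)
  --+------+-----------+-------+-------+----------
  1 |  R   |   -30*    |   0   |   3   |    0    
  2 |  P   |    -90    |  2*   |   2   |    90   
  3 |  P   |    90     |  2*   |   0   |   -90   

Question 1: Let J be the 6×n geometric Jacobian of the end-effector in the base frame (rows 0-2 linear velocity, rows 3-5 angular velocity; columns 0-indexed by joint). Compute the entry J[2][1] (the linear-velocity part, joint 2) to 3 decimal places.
prismatic axis z_1 = (0.0000,0.0000,1.0000)
J_v[:, 1] = z_1; J_ω[:, 1] = (0,0,0)
entry J[2][1] = 1.0000

1.000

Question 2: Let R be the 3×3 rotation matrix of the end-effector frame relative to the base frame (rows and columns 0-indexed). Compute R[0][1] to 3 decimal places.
End-effector y-axis (col 1 of R) = (0.8660,-0.5000,-0.0000)
R[0][1] = 0.8660

0.866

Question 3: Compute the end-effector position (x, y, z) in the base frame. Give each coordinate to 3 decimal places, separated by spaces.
after link 1: o_1 = (2.5981, -1.5000, 0.0000)
after link 2: o_2 = (1.5981, -3.2321, 2.0000)
after link 3: o_3 = (-0.1340, -2.2321, 2.0000)

-0.134 -2.232 2.000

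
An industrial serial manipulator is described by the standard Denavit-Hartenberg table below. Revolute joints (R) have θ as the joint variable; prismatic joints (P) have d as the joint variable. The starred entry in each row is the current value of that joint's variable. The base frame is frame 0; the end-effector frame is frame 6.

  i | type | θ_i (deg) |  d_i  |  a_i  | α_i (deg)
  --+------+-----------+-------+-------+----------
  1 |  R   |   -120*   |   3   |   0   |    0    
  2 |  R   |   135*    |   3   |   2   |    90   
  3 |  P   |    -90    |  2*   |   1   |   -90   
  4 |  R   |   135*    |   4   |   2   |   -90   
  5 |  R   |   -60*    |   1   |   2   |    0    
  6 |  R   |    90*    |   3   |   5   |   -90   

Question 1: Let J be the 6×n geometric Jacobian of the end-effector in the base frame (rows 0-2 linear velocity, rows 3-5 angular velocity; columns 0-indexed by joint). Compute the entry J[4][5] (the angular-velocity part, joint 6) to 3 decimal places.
-0.683

axis z_5 = (0.1830,-0.6830,0.7071); lever o_n−o_5 = (-2.6582,0.2614,5.1832)
cross product → J_v[:, 5] = (-3.7250,-2.8283,-1.7678)
J_ω[:, 5] = z_5
entry J[4][5] = -0.6830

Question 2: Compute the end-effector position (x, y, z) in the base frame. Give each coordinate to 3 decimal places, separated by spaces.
4.962 1.697 13.012

after link 1: o_1 = (0.0000, 0.0000, 3.0000)
after link 2: o_2 = (1.9319, 0.5176, 6.0000)
after link 3: o_3 = (2.4495, -1.4142, 5.0000)
after link 4: o_4 = (5.9472, 0.9871, 6.4142)
after link 5: o_5 = (7.6202, 1.4354, 7.8284)
after link 6: o_6 = (4.9620, 1.6968, 13.0116)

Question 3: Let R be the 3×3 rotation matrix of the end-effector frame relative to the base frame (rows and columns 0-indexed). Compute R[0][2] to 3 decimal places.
-0.745

End-effector z-axis (col 2 of R) = (-0.7450,-0.5657,-0.3536)
R[0][2] = -0.7450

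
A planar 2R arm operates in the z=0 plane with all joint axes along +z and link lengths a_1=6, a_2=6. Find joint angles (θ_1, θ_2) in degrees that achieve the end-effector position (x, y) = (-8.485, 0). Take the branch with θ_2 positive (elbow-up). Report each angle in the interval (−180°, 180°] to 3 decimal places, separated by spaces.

134.998 90.004

cos θ_2 = (71.9952−6²−6²)/(2·6·6) = -0.0001; θ_2 = 90.0038° (elbow-up)
β = atan2(0.0000,-8.4850) = 180.0000°; ψ = atan2(6.0000,5.9996) = 45.0019°
θ_1 = β − ψ = 134.9981°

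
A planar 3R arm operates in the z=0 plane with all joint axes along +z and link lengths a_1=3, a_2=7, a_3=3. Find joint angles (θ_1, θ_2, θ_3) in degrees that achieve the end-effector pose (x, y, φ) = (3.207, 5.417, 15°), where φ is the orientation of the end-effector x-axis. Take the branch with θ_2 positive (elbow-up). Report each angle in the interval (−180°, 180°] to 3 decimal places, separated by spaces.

wrist centre = target − a_3·(cos φ, sin φ) = (0.3092, 4.6405)
cos θ_2 = (21.6303−3²−7²)/(2·3·7) = -0.8659; θ_2 = 149.9909° (elbow-up)
β = atan2(4.6405,0.3092) = 86.1877°; ψ = atan2(3.5010,-3.0616) = 131.1700°
θ_1 = β − ψ = -44.9823°
θ_3 = φ − θ_1 − θ_2 = -90.0086° (wrapped to (-180°,180°])

-44.982 149.991 -90.009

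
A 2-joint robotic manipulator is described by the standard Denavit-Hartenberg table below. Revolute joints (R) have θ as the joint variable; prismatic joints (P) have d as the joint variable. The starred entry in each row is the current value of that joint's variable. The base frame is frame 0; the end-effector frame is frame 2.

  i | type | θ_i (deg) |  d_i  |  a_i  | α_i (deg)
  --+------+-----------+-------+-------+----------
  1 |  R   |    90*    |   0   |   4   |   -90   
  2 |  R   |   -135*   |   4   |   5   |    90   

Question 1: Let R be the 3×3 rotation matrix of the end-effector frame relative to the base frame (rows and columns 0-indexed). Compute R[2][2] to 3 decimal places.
End-effector z-axis (col 2 of R) = (-0.0000,-0.7071,-0.7071)
R[2][2] = -0.7071

-0.707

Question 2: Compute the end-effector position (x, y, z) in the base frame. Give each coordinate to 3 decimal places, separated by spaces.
-4.000 0.464 3.536

after link 1: o_1 = (0.0000, 4.0000, 0.0000)
after link 2: o_2 = (-4.0000, 0.4645, 3.5355)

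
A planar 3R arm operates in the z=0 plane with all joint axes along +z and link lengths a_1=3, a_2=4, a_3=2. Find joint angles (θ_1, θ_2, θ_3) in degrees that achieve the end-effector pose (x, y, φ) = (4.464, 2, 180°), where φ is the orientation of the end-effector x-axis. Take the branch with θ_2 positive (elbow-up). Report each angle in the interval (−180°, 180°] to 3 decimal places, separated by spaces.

wrist centre = target − a_3·(cos φ, sin φ) = (6.4640, 2.0000)
cos θ_2 = (45.7833−3²−4²)/(2·3·4) = 0.8660; θ_2 = 30.0063° (elbow-up)
β = atan2(2.0000,6.4640) = 17.1924°; ψ = atan2(2.0004,6.4639) = 17.1957°
θ_1 = β − ψ = -0.0034°
θ_3 = φ − θ_1 − θ_2 = 149.9971° (wrapped to (-180°,180°])

-0.003 30.006 149.997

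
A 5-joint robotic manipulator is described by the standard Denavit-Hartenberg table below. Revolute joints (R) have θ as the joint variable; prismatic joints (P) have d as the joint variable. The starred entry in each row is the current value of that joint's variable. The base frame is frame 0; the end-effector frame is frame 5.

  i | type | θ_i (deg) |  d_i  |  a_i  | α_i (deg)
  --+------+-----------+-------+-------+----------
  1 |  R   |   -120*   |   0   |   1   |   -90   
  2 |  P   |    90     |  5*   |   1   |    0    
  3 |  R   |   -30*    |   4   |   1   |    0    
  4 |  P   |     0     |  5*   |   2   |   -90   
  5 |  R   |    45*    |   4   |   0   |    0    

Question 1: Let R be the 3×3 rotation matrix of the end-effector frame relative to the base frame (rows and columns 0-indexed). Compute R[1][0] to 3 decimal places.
0.047

End-effector x-axis (col 0 of R) = (-0.7891,0.0474,-0.6124)
R[1][0] = 0.0474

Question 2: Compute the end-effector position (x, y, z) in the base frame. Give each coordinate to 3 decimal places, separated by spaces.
after link 1: o_1 = (-0.5000, -0.8660, 0.0000)
after link 2: o_2 = (3.8301, -3.3660, -1.0000)
after link 3: o_3 = (7.0442, -5.7990, -1.8660)
after link 4: o_4 = (10.8744, -9.1651, -3.5981)
after link 5: o_5 = (12.6064, -6.1651, -5.5981)

12.606 -6.165 -5.598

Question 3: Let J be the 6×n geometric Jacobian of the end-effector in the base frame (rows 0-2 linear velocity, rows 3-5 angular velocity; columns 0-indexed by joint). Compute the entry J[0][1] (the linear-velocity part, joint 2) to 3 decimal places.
0.866

prismatic axis z_1 = (0.8660,-0.5000,0.0000)
J_v[:, 1] = z_1; J_ω[:, 1] = (0,0,0)
entry J[0][1] = 0.8660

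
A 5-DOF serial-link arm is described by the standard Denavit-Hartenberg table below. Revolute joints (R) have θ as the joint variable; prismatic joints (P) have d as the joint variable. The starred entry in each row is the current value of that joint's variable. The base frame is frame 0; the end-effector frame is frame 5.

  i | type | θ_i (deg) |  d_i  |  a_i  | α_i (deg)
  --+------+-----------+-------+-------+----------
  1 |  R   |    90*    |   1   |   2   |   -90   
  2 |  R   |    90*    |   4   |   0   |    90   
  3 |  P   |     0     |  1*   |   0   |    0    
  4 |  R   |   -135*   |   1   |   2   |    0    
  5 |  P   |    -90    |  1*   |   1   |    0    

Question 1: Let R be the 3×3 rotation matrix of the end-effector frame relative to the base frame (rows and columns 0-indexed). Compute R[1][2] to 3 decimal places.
1.000

End-effector z-axis (col 2 of R) = (0.0000,1.0000,0.0000)
R[1][2] = 1.0000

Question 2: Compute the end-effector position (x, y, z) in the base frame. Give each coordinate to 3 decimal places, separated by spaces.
after link 1: o_1 = (0.0000, 2.0000, 1.0000)
after link 2: o_2 = (-4.0000, 2.0000, 1.0000)
after link 3: o_3 = (-4.0000, 3.0000, 1.0000)
after link 4: o_4 = (-2.5858, 4.0000, 2.4142)
after link 5: o_5 = (-3.2929, 5.0000, 3.1213)

-3.293 5.000 3.121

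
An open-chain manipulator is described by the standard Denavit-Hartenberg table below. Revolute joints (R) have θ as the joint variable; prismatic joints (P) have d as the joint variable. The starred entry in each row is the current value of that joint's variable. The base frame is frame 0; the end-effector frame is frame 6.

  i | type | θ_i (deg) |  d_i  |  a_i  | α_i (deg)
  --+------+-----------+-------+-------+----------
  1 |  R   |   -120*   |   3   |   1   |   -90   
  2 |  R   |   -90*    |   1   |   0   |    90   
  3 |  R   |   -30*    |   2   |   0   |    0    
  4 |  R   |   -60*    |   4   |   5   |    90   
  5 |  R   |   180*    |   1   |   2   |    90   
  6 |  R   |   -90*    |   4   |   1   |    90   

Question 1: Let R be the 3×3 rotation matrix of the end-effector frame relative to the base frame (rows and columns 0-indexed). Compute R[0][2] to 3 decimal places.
End-effector z-axis (col 2 of R) = (-0.8660,0.5000,0.0000)
R[0][2] = -0.8660

-0.866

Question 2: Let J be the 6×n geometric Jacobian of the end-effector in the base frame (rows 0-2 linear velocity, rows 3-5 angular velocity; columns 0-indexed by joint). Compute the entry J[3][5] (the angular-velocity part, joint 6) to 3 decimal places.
axis z_5 = (0.5000,0.8660,0.0000); lever o_n−o_5 = (2.0000,3.4641,1.0000)
cross product → J_v[:, 5] = (0.8660,-0.5000,-0.0000)
J_ω[:, 5] = z_5
entry J[3][5] = 0.5000

0.500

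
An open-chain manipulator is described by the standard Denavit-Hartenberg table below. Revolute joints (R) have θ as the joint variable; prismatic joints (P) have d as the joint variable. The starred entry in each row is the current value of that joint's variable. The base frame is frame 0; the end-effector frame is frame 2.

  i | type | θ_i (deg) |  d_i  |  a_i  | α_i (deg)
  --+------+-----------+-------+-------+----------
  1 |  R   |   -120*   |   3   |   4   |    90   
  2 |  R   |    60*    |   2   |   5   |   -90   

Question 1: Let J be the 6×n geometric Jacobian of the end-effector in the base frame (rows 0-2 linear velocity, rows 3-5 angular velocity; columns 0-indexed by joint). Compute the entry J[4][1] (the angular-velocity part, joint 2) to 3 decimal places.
0.500

axis z_1 = (-0.8660,0.5000,0.0000); lever o_n−o_1 = (-2.9821,-1.1651,4.3301)
cross product → J_v[:, 1] = (2.1651,3.7500,2.5000)
J_ω[:, 1] = z_1
entry J[4][1] = 0.5000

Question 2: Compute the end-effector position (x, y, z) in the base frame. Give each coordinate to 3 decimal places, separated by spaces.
-4.982 -4.629 7.330

after link 1: o_1 = (-2.0000, -3.4641, 3.0000)
after link 2: o_2 = (-4.9821, -4.6292, 7.3301)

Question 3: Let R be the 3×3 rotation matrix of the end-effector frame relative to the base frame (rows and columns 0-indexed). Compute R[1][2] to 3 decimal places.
End-effector z-axis (col 2 of R) = (0.4330,0.7500,0.5000)
R[1][2] = 0.7500

0.750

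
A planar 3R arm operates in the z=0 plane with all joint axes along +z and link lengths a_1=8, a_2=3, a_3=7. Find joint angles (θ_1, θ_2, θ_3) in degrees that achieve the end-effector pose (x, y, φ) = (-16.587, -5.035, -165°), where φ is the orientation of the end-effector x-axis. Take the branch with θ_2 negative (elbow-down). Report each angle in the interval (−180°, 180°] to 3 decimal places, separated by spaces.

-149.996 -45.018 30.015

wrist centre = target − a_3·(cos φ, sin φ) = (-9.8255, -3.2233)
cos θ_2 = (106.9303−8²−3²)/(2·8·3) = 0.7069; θ_2 = -45.0183° (elbow-down)
β = atan2(-3.2233,-9.8255) = -161.8379°; ψ = atan2(-2.1220,10.1206) = -11.8417°
θ_1 = β − ψ = -149.9962°
θ_3 = φ − θ_1 − θ_2 = 30.0145° (wrapped to (-180°,180°])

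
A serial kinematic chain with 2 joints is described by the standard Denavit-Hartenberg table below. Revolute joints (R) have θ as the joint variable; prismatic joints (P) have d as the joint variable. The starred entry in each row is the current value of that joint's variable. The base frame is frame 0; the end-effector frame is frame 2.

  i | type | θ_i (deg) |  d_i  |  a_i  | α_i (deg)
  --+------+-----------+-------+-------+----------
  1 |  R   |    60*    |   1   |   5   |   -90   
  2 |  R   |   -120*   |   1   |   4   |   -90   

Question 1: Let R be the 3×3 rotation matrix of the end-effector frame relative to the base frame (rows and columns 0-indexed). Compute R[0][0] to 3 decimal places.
-0.250

End-effector x-axis (col 0 of R) = (-0.2500,-0.4330,0.8660)
R[0][0] = -0.2500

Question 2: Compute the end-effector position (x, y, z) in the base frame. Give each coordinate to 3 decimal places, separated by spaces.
after link 1: o_1 = (2.5000, 4.3301, 1.0000)
after link 2: o_2 = (0.6340, 3.0981, 4.4641)

0.634 3.098 4.464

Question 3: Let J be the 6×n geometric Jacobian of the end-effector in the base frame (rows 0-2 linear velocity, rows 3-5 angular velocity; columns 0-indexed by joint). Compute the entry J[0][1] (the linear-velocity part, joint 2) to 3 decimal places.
1.732

axis z_1 = (-0.8660,0.5000,0.0000); lever o_n−o_1 = (-1.8660,-1.2321,3.4641)
cross product → J_v[:, 1] = (1.7321,3.0000,2.0000)
J_ω[:, 1] = z_1
entry J[0][1] = 1.7321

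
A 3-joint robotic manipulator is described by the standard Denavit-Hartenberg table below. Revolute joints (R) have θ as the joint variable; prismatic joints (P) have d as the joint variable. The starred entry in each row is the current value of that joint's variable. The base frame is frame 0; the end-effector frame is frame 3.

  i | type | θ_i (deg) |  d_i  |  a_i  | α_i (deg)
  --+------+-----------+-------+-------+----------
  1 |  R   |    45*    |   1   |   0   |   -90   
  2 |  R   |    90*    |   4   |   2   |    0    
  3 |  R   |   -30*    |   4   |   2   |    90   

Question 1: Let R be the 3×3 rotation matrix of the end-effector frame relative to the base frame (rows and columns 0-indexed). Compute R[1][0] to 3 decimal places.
0.354

End-effector x-axis (col 0 of R) = (0.3536,0.3536,-0.8660)
R[1][0] = 0.3536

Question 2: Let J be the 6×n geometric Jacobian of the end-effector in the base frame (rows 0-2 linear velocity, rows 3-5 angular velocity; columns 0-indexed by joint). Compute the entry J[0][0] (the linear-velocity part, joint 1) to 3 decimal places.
-6.364

axis z_0 = ẑ; lever o_n−o_0 = (-4.9497,6.3640,-2.7321)
cross product → J_v[:, 0] = (-6.3640,-4.9497,0.0000)
J_ω[:, 0] = z_0
entry J[0][0] = -6.3640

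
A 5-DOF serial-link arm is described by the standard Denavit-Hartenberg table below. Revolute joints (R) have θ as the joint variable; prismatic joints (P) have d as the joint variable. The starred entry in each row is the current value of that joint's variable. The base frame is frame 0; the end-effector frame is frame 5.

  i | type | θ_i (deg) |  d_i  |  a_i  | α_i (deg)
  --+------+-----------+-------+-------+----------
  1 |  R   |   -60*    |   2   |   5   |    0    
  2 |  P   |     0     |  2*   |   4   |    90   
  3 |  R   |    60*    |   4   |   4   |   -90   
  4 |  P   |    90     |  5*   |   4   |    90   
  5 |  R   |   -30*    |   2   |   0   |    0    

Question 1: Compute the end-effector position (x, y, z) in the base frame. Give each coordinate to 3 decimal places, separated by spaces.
after link 1: o_1 = (2.5000, -4.3301, 2.0000)
after link 2: o_2 = (4.5000, -7.7942, 4.0000)
after link 3: o_3 = (2.0359, -11.5263, 7.4641)
after link 4: o_4 = (3.3349, -5.7763, 9.9641)
after link 5: o_5 = (3.8349, -6.6423, 11.6962)

3.835 -6.642 11.696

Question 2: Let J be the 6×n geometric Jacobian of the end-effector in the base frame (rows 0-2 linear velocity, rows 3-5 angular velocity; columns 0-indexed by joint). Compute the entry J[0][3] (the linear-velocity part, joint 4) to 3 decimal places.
-0.433

prismatic axis z_3 = (-0.4330,0.7500,0.5000)
J_v[:, 3] = z_3; J_ω[:, 3] = (0,0,0)
entry J[0][3] = -0.4330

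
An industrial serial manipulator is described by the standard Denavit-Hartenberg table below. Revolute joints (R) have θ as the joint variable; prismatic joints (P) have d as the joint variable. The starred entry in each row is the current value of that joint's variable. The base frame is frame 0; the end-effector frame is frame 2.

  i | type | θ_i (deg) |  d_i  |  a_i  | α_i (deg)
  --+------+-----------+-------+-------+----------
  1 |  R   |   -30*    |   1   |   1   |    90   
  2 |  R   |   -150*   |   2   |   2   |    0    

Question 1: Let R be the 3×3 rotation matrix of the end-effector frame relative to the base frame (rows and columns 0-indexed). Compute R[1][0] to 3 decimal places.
End-effector x-axis (col 0 of R) = (-0.7500,0.4330,-0.5000)
R[1][0] = 0.4330

0.433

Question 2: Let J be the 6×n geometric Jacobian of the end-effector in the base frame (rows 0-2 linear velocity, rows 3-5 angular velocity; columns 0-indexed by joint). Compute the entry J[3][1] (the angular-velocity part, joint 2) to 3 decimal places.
axis z_1 = (-0.5000,-0.8660,0.0000); lever o_n−o_1 = (-2.5000,-0.8660,-1.0000)
cross product → J_v[:, 1] = (0.8660,-0.5000,-1.7321)
J_ω[:, 1] = z_1
entry J[3][1] = -0.5000

-0.500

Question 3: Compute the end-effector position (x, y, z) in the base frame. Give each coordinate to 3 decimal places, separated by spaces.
-1.634 -1.366 0.000

after link 1: o_1 = (0.8660, -0.5000, 1.0000)
after link 2: o_2 = (-1.6340, -1.3660, 0.0000)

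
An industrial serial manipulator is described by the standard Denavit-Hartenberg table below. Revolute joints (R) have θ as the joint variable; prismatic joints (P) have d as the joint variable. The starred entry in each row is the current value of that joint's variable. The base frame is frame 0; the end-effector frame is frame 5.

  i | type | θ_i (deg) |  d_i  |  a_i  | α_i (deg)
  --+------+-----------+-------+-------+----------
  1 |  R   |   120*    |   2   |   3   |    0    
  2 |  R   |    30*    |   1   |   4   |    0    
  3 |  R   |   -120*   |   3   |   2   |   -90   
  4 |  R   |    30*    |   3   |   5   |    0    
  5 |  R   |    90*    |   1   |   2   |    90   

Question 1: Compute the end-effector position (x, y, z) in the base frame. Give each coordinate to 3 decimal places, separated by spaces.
-2.348 10.727 1.768

after link 1: o_1 = (-1.5000, 2.5981, 2.0000)
after link 2: o_2 = (-4.9641, 4.5981, 3.0000)
after link 3: o_3 = (-3.2321, 5.5981, 6.0000)
after link 4: o_4 = (-0.9821, 10.3612, 3.5000)
after link 5: o_5 = (-2.3481, 10.7272, 1.7679)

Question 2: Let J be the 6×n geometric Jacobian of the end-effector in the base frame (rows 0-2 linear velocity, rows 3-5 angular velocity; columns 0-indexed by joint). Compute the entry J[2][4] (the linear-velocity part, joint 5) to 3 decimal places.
axis z_4 = (-0.5000,0.8660,0.0000); lever o_n−o_4 = (-1.3660,0.3660,-1.7321)
cross product → J_v[:, 4] = (-1.5000,-0.8660,1.0000)
J_ω[:, 4] = z_4
entry J[2][4] = 1.0000

1.000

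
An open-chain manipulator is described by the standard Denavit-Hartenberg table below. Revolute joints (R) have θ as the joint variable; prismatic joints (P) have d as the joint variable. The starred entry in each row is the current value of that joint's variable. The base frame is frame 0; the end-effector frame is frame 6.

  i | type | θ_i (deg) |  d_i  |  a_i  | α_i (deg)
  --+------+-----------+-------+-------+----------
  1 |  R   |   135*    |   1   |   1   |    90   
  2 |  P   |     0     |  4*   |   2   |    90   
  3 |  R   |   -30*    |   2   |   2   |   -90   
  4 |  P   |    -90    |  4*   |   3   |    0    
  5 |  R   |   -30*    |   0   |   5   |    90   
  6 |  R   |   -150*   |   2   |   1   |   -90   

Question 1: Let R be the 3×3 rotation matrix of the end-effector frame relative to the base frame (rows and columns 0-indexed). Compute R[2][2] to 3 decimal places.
End-effector z-axis (col 2 of R) = (0.0173,-0.9012,-0.4330)
R[2][2] = -0.4330

-0.433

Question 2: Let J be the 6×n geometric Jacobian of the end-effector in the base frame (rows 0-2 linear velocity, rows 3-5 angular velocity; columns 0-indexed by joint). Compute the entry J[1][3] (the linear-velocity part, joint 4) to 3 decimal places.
0.966

prismatic axis z_3 = (0.2588,0.9659,0.0000)
J_v[:, 3] = z_3; J_ω[:, 3] = (0,0,0)
entry J[1][3] = 0.9659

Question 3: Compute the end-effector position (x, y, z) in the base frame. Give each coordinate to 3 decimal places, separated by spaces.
after link 1: o_1 = (-0.7071, 0.7071, 1.0000)
after link 2: o_2 = (0.7071, 4.9497, 1.0000)
after link 3: o_3 = (-1.2247, 5.4674, -1.0000)
after link 4: o_4 = (-0.1895, 9.3311, -4.0000)
after link 5: o_5 = (2.2253, 8.6840, -8.3301)
after link 6: o_6 = (3.3507, 7.8649, -6.5801)

3.351 7.865 -6.580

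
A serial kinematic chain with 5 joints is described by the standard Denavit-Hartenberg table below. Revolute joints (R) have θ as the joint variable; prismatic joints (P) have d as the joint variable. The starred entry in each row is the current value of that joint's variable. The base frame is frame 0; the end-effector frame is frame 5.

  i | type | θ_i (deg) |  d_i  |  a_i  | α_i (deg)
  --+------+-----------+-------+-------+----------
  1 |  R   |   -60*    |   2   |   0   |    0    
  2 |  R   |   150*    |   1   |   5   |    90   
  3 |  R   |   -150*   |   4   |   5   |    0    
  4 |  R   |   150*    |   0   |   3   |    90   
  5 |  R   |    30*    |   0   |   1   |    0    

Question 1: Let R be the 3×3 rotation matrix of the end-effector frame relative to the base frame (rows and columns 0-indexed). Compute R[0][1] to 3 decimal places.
End-effector y-axis (col 1 of R) = (0.8660,-0.5000,0.0000)
R[0][1] = 0.8660

0.866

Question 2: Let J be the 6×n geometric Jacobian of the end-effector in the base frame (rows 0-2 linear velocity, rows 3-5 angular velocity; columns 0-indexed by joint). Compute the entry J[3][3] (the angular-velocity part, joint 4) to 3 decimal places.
1.000

axis z_3 = (1.0000,0.0000,0.0000); lever o_n−o_3 = (0.5000,3.8660,0.0000)
cross product → J_v[:, 3] = (-0.0000,-0.0000,3.8660)
J_ω[:, 3] = z_3
entry J[3][3] = 1.0000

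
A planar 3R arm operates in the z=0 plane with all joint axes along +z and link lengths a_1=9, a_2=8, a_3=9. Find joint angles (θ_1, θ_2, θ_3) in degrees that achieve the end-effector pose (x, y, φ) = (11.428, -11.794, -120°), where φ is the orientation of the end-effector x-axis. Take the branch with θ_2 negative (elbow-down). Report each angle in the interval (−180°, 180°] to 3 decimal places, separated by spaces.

0.004 -30.007 -89.997

wrist centre = target − a_3·(cos φ, sin φ) = (15.9280, -3.9998)
cos θ_2 = (269.6994−9²−8²)/(2·9·8) = 0.8660; θ_2 = -30.0066° (elbow-down)
β = atan2(-3.9998,15.9280) = -14.0964°; ψ = atan2(-4.0008,15.9277) = -14.1001°
θ_1 = β − ψ = 0.0037°
θ_3 = φ − θ_1 − θ_2 = -89.9971° (wrapped to (-180°,180°])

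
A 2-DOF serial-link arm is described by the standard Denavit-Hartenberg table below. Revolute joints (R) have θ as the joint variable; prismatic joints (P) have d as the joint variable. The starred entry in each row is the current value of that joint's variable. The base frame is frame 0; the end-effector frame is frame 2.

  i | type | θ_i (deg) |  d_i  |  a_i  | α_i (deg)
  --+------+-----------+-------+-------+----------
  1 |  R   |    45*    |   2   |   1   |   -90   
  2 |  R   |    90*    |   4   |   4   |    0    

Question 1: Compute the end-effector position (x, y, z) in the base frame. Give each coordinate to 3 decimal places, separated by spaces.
after link 1: o_1 = (0.7071, 0.7071, 2.0000)
after link 2: o_2 = (-2.1213, 3.5355, -2.0000)

-2.121 3.536 -2.000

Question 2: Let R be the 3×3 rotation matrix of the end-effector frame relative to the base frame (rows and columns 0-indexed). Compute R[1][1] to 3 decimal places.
-0.707

End-effector y-axis (col 1 of R) = (-0.7071,-0.7071,-0.0000)
R[1][1] = -0.7071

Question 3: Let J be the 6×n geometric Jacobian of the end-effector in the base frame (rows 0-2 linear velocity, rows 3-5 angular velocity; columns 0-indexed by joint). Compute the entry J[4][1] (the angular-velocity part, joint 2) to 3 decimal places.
0.707

axis z_1 = (-0.7071,0.7071,0.0000); lever o_n−o_1 = (-2.8284,2.8284,-4.0000)
cross product → J_v[:, 1] = (-2.8284,-2.8284,-0.0000)
J_ω[:, 1] = z_1
entry J[4][1] = 0.7071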